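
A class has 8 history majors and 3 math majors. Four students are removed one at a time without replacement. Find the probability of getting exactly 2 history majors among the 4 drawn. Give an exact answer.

One ordering (history majors drawn first) has probability 8/11 × 7/10 × 3/9 × 2/8 = 336/7920 = 7/165.
There are C(4,2) = 6 such orderings, each equally likely, so P = 6 × 7/165 = 14/55.

14/55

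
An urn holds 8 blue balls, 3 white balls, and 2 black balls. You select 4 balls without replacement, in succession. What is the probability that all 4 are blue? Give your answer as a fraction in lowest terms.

14/143

P(every draw is blue) = 8/13 × 7/12 × 6/11 × 5/10 = 1680/17160 = 14/143.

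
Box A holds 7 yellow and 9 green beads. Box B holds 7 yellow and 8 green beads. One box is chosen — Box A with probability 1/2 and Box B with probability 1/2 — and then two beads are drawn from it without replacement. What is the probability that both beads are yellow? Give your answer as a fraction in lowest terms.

From Box A: P(both yellow) = (7/16)(6/15) = 7/40.
From Box B: P(both yellow) = (7/15)(6/14) = 1/5.
Total probability = (1/2)(7/40) + (1/2)(1/5) = 3/16.

3/16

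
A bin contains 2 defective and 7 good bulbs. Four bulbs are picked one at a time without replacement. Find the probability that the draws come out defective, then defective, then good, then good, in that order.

1/36

Each draw changes the counts, so multiply the conditional probabilities along the sequence:
P = 2/9 × 1/8 × 7/7 × 6/6 = 84/3024 = 1/36.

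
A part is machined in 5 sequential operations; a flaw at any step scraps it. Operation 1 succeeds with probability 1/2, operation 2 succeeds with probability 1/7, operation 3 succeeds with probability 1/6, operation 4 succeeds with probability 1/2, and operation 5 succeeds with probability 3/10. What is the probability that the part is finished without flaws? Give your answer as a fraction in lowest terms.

Each stage is reached only if all earlier stages succeed, so
P = 1/2 × 1/7 × 1/6 × 1/2 × 3/10 = 3/1680 = 1/560.

1/560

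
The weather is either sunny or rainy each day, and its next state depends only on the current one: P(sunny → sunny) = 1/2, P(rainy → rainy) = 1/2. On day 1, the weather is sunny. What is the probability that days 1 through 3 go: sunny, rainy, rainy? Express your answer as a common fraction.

1/4

Day 1 is given. For each transition, use the conditional probability from the current state:
P(rainy | sunny) = 1/2; P(rainy | rainy) = 1/2.
P = 1/2 × 1/2 = 1/4.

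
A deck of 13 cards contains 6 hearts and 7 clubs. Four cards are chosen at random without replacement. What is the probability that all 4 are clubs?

7/143

P(all clubs) = 7/13 × 6/12 × 5/11 × 4/10 = 840/17160 = 7/143.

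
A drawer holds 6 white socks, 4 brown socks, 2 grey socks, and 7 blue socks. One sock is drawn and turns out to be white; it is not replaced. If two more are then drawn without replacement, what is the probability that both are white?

With the first sock removed, 5 white remain out of 18.
P = 5/18 × 4/17 = 20/306 = 10/153.

10/153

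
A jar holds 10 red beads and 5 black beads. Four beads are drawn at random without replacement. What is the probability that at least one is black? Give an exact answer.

11/13

P(no black) = 10/15 × 9/14 × 8/13 × 7/12 = 5040/32760 = 2/13.
P(at least one) = 1 − 2/13 = 11/13.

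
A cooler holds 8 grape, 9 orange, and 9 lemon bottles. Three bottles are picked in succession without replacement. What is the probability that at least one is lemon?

48/65

P(no lemon) = 17/26 × 16/25 × 15/24 = 4080/15600 = 17/65.
P(at least one) = 1 − 17/65 = 48/65.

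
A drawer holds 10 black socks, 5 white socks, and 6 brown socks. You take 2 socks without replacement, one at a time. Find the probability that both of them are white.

P(all white) = 5/21 × 4/20 = 20/420 = 1/21.

1/21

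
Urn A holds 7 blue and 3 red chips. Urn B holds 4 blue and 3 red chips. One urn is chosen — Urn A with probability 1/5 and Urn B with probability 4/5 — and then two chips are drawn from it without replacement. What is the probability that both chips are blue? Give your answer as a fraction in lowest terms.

169/525

From Urn A: P(both blue) = (7/10)(6/9) = 7/15.
From Urn B: P(both blue) = (4/7)(3/6) = 2/7.
Total probability = (1/5)(7/15) + (4/5)(2/7) = 169/525.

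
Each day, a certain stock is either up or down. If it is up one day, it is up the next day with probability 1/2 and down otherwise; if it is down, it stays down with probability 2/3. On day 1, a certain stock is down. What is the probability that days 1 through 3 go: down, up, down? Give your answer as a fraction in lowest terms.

1/6

Day 1 is given. For each transition, use the conditional probability from the current state:
P(up | down) = 1/3; P(down | up) = 1/2.
P = 1/3 × 1/2 = 1/6.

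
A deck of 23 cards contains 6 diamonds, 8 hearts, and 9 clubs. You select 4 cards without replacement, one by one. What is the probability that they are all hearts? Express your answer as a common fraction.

P(all hearts) = 8/23 × 7/22 × 6/21 × 5/20 = 1680/212520 = 2/253.

2/253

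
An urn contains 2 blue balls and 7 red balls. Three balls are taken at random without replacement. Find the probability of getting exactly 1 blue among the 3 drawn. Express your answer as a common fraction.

One ordering (blue drawn first) has probability 2/9 × 7/8 × 6/7 = 84/504 = 1/6.
There are C(3,1) = 3 such orderings, each equally likely, so P = 3 × 1/6 = 1/2.

1/2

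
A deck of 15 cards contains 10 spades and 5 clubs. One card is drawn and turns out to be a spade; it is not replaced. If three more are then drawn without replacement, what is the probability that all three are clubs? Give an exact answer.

With the first card removed, 5 clubs remain out of 14.
P = 5/14 × 4/13 × 3/12 = 60/2184 = 5/182.

5/182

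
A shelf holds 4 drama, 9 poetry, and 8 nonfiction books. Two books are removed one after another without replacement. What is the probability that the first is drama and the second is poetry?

3/35

Each draw changes the counts, so multiply the conditional probabilities along the sequence:
P = 4/21 × 9/20 = 36/420 = 3/35.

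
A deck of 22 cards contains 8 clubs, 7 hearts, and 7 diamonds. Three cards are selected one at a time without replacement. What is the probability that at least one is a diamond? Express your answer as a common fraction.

P(no diamonds) = 15/22 × 14/21 × 13/20 = 2730/9240 = 13/44.
P(at least one) = 1 − 13/44 = 31/44.

31/44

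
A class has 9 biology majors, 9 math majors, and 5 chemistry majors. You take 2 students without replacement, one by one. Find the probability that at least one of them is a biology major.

162/253

P(no biology majors) = 14/23 × 13/22 = 182/506 = 91/253.
P(at least one) = 1 − 91/253 = 162/253.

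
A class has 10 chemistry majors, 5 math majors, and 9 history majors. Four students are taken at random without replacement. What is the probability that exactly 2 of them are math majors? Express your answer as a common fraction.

One ordering (math majors drawn first) has probability 5/24 × 4/23 × 19/22 × 18/21 = 6840/255024 = 95/3542.
There are C(4,2) = 6 such orderings, each equally likely, so P = 6 × 95/3542 = 285/1771.

285/1771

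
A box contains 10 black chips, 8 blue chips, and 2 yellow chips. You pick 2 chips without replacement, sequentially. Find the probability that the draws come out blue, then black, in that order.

Each draw changes the counts, so multiply the conditional probabilities along the sequence:
P = 8/20 × 10/19 = 80/380 = 4/19.

4/19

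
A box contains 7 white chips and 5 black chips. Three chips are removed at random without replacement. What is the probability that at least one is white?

21/22

P(no white) = 5/12 × 4/11 × 3/10 = 60/1320 = 1/22.
P(at least one) = 1 − 1/22 = 21/22.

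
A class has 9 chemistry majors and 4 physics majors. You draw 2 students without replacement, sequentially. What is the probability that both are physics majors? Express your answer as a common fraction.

P(all physics majors) = 4/13 × 3/12 = 12/156 = 1/13.

1/13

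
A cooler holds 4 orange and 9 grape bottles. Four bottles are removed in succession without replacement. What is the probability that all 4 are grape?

126/715

P(every draw is grape) = 9/13 × 8/12 × 7/11 × 6/10 = 3024/17160 = 126/715.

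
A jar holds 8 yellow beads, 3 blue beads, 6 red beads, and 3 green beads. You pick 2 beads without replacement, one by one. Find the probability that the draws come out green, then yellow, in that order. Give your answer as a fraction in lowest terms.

6/95

Chain rule:
P = 3/20 × 8/19 = 24/380 = 6/95.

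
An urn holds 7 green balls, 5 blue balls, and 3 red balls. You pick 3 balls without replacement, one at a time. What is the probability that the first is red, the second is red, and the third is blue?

1/91

Chain rule:
P = 3/15 × 2/14 × 5/13 = 30/2730 = 1/91.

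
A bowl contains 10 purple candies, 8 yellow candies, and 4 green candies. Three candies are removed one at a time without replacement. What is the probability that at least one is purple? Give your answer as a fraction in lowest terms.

6/7

P(no purple) = 12/22 × 11/21 × 10/20 = 1320/9240 = 1/7.
P(at least one) = 1 − 1/7 = 6/7.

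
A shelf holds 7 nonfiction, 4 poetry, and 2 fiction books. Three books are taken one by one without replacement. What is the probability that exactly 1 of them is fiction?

One ordering (fiction drawn first) has probability 2/13 × 11/12 × 10/11 = 220/1716 = 5/39.
There are C(3,1) = 3 such orderings, each equally likely, so P = 3 × 5/39 = 5/13.

5/13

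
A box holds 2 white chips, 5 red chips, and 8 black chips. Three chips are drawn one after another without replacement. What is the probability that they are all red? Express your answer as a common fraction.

P(all red) = 5/15 × 4/14 × 3/13 = 60/2730 = 2/91.

2/91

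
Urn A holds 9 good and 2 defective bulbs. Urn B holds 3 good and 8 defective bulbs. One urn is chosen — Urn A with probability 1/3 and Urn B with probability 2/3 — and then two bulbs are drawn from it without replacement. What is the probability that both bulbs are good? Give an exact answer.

From Urn A: P(both good) = (9/11)(8/10) = 36/55.
From Urn B: P(both good) = (3/11)(2/10) = 3/55.
Total probability = (1/3)(36/55) + (2/3)(3/55) = 14/55.

14/55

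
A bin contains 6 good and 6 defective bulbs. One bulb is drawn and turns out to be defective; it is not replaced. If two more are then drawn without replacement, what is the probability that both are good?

With the first bulb removed, 6 good remain out of 11.
P = 6/11 × 5/10 = 30/110 = 3/11.

3/11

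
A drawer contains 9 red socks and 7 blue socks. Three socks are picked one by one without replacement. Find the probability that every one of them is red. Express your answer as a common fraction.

3/20

P(every draw is red) = 9/16 × 8/15 × 7/14 = 504/3360 = 3/20.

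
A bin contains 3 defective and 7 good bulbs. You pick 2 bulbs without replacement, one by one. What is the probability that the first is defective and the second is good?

7/30

Chain rule:
P = 3/10 × 7/9 = 21/90 = 7/30.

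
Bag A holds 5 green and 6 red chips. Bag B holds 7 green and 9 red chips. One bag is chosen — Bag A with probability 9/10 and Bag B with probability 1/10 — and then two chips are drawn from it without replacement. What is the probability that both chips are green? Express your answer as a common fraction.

From Bag A: P(both green) = (5/11)(4/10) = 2/11.
From Bag B: P(both green) = (7/16)(6/15) = 7/40.
Total probability = (9/10)(2/11) + (1/10)(7/40) = 797/4400.

797/4400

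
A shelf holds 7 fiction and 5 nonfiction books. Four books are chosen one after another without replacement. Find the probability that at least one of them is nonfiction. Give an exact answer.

92/99

P(no nonfiction) = 7/12 × 6/11 × 5/10 × 4/9 = 840/11880 = 7/99.
P(at least one) = 1 − 7/99 = 92/99.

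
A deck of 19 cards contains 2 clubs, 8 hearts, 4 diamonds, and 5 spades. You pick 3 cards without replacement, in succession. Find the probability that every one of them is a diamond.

4/969

P(all diamonds) = 4/19 × 3/18 × 2/17 = 24/5814 = 4/969.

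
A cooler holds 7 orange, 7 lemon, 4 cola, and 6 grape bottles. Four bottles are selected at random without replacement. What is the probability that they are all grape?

5/3542

P(every draw is grape) = 6/24 × 5/23 × 4/22 × 3/21 = 360/255024 = 5/3542.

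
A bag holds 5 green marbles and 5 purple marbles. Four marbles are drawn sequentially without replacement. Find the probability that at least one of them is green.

P(no green) = 5/10 × 4/9 × 3/8 × 2/7 = 120/5040 = 1/42.
P(at least one) = 1 − 1/42 = 41/42.

41/42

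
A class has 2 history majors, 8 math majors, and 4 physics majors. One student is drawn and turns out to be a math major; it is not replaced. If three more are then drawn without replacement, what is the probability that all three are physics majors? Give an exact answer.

2/143

After the first draw, 4 of the remaining 13 students are physics majors.
P = 4/13 × 3/12 × 2/11 = 24/1716 = 2/143.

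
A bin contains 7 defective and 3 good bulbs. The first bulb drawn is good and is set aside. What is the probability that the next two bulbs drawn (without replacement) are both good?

After the first draw, 2 of the remaining 9 bulbs are good.
P = 2/9 × 1/8 = 2/72 = 1/36.

1/36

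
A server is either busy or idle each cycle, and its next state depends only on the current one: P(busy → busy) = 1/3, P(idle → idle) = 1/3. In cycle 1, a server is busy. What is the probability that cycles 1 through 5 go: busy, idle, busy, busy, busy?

4/81

Cycle 1 is given. For each transition, use the conditional probability from the current state:
P(idle | busy) = 2/3; P(busy | idle) = 2/3; P(busy | busy) = 1/3; P(busy | busy) = 1/3.
P = 2/3 × 2/3 × 1/3 × 1/3 = 4/81.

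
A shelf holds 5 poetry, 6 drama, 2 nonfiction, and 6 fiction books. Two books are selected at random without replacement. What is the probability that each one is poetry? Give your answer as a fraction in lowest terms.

10/171

P(all poetry) = 5/19 × 4/18 = 20/342 = 10/171.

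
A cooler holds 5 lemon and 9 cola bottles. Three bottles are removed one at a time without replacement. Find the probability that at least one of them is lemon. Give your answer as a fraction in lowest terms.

P(no lemon) = 9/14 × 8/13 × 7/12 = 504/2184 = 3/13.
P(at least one) = 1 − 3/13 = 10/13.

10/13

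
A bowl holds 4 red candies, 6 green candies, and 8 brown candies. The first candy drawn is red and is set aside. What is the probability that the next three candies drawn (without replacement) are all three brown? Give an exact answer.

After the first draw, 8 of the remaining 17 candies are brown.
P = 8/17 × 7/16 × 6/15 = 336/4080 = 7/85.

7/85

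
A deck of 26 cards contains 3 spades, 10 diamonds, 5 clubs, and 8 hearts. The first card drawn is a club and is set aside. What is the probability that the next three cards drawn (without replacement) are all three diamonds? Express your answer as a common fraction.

6/115

After the first draw, 10 of the remaining 25 cards are diamonds.
P = 10/25 × 9/24 × 8/23 = 720/13800 = 6/115.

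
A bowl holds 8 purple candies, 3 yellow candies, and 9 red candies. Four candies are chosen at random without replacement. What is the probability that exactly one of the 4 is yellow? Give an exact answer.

8/19

One ordering (yellow drawn first) has probability 3/20 × 17/19 × 16/18 × 15/17 = 12240/116280 = 2/19.
There are C(4,1) = 4 such orderings, each equally likely, so P = 4 × 2/19 = 8/19.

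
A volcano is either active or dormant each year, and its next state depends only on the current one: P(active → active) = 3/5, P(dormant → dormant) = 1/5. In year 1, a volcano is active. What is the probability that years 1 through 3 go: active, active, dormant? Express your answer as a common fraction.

6/25

Year 1 is given. For each transition, use the conditional probability from the current state:
P(active | active) = 3/5; P(dormant | active) = 2/5.
P = 3/5 × 2/5 = 6/25.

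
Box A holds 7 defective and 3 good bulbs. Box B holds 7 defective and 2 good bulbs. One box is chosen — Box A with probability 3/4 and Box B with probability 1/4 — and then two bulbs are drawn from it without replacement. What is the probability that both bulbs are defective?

From Box A: P(both defective) = (7/10)(6/9) = 7/15.
From Box B: P(both defective) = (7/9)(6/8) = 7/12.
Total probability = (3/4)(7/15) + (1/4)(7/12) = 119/240.

119/240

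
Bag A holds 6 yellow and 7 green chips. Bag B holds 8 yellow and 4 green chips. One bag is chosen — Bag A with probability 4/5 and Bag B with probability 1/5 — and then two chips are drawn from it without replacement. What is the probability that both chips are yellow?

From Bag A: P(both yellow) = (6/13)(5/12) = 5/26.
From Bag B: P(both yellow) = (8/12)(7/11) = 14/33.
Total probability = (4/5)(5/26) + (1/5)(14/33) = 512/2145.

512/2145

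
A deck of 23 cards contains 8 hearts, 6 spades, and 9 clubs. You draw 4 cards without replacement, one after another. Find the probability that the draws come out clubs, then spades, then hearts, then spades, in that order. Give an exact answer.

Each draw changes the counts, so multiply the conditional probabilities along the sequence:
P = 9/23 × 6/22 × 8/21 × 5/20 = 2160/212520 = 18/1771.

18/1771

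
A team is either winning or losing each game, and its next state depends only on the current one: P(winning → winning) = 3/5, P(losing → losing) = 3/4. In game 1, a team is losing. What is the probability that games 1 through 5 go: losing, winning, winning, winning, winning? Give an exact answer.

27/500

Game 1 is given. For each transition, use the conditional probability from the current state:
P(winning | losing) = 1/4; P(winning | winning) = 3/5; P(winning | winning) = 3/5; P(winning | winning) = 3/5.
P = 1/4 × 3/5 × 3/5 × 3/5 = 27/500.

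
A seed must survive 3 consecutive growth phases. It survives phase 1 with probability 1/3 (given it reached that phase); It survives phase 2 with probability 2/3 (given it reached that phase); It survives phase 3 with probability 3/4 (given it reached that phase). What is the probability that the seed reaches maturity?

1/6

Each stage is reached only if all earlier stages succeed, so
P = 1/3 × 2/3 × 3/4 = 6/36 = 1/6.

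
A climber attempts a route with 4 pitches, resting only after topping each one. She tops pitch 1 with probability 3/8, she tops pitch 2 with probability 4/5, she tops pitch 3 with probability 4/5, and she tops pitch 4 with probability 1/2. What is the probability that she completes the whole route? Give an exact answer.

Multiplying along the chain,
P = 3/8 × 4/5 × 4/5 × 1/2 = 48/400 = 3/25.

3/25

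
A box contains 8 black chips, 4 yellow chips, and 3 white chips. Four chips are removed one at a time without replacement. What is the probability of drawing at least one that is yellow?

69/91

P(no yellow) = 11/15 × 10/14 × 9/13 × 8/12 = 7920/32760 = 22/91.
P(at least one) = 1 − 22/91 = 69/91.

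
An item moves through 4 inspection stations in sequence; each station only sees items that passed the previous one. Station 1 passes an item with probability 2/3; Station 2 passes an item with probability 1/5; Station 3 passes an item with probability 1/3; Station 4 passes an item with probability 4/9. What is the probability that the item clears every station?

Multiplying along the chain,
P = 2/3 × 1/5 × 1/3 × 4/9 = 8/405.

8/405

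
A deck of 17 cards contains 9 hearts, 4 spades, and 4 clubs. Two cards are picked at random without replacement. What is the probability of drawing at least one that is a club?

29/68

P(no clubs) = 13/17 × 12/16 = 156/272 = 39/68.
P(at least one) = 1 − 39/68 = 29/68.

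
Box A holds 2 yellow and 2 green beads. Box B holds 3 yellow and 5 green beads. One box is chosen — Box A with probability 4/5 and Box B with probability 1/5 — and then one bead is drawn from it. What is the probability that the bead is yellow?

19/40

From Box A: P(yellow) = 2/4.
From Box B: P(yellow) = 3/8.
Total probability = (4/5)(2/4) + (1/5)(3/8) = 19/40.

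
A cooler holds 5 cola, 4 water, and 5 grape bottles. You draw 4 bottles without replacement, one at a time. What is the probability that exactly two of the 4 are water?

One ordering (water drawn first) has probability 4/14 × 3/13 × 10/12 × 9/11 = 1080/24024 = 45/1001.
There are C(4,2) = 6 such orderings, each equally likely, so P = 6 × 45/1001 = 270/1001.

270/1001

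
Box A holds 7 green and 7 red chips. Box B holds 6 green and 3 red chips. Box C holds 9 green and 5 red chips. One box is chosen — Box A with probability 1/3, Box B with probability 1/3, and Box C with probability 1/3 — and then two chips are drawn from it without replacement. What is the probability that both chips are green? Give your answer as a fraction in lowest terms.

From Box A: P(both green) = (7/14)(6/13) = 3/13.
From Box B: P(both green) = (6/9)(5/8) = 5/12.
From Box C: P(both green) = (9/14)(8/13) = 36/91.
Total probability = (1/3)(3/13) + (1/3)(5/12) + (1/3)(36/91) = 1139/3276.

1139/3276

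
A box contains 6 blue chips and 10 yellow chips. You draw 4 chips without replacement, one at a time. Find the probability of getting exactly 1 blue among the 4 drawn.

36/91

One ordering (blue drawn first) has probability 6/16 × 10/15 × 9/14 × 8/13 = 4320/43680 = 9/91.
There are C(4,1) = 4 such orderings, each equally likely, so P = 4 × 9/91 = 36/91.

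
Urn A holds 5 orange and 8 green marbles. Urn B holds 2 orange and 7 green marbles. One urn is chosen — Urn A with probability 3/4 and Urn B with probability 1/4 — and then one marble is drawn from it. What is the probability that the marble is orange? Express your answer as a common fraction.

161/468

From Urn A: P(orange) = 5/13.
From Urn B: P(orange) = 2/9.
Total probability = (3/4)(5/13) + (1/4)(2/9) = 161/468.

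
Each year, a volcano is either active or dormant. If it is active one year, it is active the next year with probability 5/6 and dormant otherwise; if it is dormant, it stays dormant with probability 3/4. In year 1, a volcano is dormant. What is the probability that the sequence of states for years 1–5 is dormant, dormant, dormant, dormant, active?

Year 1 is given. For each transition, use the conditional probability from the current state:
P(dormant | dormant) = 3/4; P(dormant | dormant) = 3/4; P(dormant | dormant) = 3/4; P(active | dormant) = 1/4.
P = 3/4 × 3/4 × 3/4 × 1/4 = 27/256.

27/256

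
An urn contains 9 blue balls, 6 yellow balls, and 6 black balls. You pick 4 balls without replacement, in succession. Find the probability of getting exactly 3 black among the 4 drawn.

One ordering (black drawn first) has probability 6/21 × 5/20 × 4/19 × 15/18 = 1800/143640 = 5/399.
There are C(4,3) = 4 such orderings, each equally likely, so P = 4 × 5/399 = 20/399.

20/399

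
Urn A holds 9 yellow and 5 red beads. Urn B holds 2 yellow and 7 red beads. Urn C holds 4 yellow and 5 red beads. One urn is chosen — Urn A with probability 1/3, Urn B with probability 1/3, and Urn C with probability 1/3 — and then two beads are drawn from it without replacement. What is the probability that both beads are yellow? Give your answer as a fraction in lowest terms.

1933/9828

From Urn A: P(both yellow) = (9/14)(8/13) = 36/91.
From Urn B: P(both yellow) = (2/9)(1/8) = 1/36.
From Urn C: P(both yellow) = (4/9)(3/8) = 1/6.
Total probability = (1/3)(36/91) + (1/3)(1/36) + (1/3)(1/6) = 1933/9828.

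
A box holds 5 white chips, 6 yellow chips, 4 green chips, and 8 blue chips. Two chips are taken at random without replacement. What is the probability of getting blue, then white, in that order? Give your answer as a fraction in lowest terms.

20/253

Each draw changes the counts, so multiply the conditional probabilities along the sequence:
P = 8/23 × 5/22 = 40/506 = 20/253.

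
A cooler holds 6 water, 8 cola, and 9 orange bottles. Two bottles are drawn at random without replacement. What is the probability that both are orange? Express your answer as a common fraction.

36/253

P(all orange) = 9/23 × 8/22 = 72/506 = 36/253.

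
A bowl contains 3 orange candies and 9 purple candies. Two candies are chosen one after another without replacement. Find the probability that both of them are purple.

P = 9/12 × 8/11 = 72/132 = 6/11.

6/11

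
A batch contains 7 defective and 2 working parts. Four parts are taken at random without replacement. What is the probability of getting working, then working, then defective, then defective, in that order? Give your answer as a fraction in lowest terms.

1/36

Multiply the probability of each draw given the previous ones:
P = 2/9 × 1/8 × 7/7 × 6/6 = 84/3024 = 1/36.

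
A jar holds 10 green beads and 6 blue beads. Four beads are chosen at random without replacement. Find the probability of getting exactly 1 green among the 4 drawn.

10/91

One ordering (green drawn first) has probability 10/16 × 6/15 × 5/14 × 4/13 = 1200/43680 = 5/182.
There are C(4,1) = 4 such orderings, each equally likely, so P = 4 × 5/182 = 10/91.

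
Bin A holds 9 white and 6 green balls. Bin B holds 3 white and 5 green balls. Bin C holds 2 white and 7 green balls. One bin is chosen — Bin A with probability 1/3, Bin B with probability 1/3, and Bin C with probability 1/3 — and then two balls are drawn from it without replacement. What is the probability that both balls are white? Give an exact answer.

43/270

From Bin A: P(both white) = (9/15)(8/14) = 12/35.
From Bin B: P(both white) = (3/8)(2/7) = 3/28.
From Bin C: P(both white) = (2/9)(1/8) = 1/36.
Total probability = (1/3)(12/35) + (1/3)(3/28) + (1/3)(1/36) = 43/270.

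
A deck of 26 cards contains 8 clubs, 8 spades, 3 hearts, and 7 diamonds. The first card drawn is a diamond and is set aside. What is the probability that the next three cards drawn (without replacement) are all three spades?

With the first card removed, 8 spades remain out of 25.
P = 8/25 × 7/24 × 6/23 = 336/13800 = 14/575.

14/575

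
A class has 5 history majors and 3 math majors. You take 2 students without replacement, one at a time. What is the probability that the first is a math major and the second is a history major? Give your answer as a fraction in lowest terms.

Each draw changes the counts, so multiply the conditional probabilities along the sequence:
P = 3/8 × 5/7 = 15/56.

15/56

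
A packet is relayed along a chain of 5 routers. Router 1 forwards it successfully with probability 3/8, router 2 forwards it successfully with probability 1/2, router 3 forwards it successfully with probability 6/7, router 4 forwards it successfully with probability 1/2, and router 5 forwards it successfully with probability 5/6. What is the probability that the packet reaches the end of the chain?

Each stage is reached only if all earlier stages succeed, so
P = 3/8 × 1/2 × 6/7 × 1/2 × 5/6 = 90/1344 = 15/224.

15/224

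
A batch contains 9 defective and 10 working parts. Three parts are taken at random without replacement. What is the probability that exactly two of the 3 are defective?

One ordering (defective drawn first) has probability 9/19 × 8/18 × 10/17 = 720/5814 = 40/323.
There are C(3,2) = 3 such orderings, each equally likely, so P = 3 × 40/323 = 120/323.

120/323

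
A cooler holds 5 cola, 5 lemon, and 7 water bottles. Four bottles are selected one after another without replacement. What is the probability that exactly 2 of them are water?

One ordering (water drawn first) has probability 7/17 × 6/16 × 10/15 × 9/14 = 3780/57120 = 9/136.
There are C(4,2) = 6 such orderings, each equally likely, so P = 6 × 9/136 = 27/68.

27/68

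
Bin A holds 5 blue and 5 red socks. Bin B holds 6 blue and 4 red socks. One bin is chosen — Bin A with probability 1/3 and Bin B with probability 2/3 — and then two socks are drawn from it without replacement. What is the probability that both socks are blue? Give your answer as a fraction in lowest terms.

8/27

From Bin A: P(both blue) = (5/10)(4/9) = 2/9.
From Bin B: P(both blue) = (6/10)(5/9) = 1/3.
Total probability = (1/3)(2/9) + (2/3)(1/3) = 8/27.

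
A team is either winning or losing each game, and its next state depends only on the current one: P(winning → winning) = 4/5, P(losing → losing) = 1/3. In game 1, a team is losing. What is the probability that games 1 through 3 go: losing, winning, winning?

8/15

Game 1 is given. For each transition, use the conditional probability from the current state:
P(winning | losing) = 2/3; P(winning | winning) = 4/5.
P = 2/3 × 4/5 = 8/15.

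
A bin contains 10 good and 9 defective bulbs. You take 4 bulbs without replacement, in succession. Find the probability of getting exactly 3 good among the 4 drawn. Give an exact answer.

One ordering (good drawn first) has probability 10/19 × 9/18 × 8/17 × 9/16 = 6480/93024 = 45/646.
There are C(4,3) = 4 such orderings, each equally likely, so P = 4 × 45/646 = 90/323.

90/323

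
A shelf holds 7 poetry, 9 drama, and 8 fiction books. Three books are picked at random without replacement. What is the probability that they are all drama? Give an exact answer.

21/506

P(all drama) = 9/24 × 8/23 × 7/22 = 504/12144 = 21/506.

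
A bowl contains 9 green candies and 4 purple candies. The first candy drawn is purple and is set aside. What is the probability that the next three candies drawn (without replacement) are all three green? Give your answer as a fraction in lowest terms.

21/55

With the first candy removed, 9 green remain out of 12.
P = 9/12 × 8/11 × 7/10 = 504/1320 = 21/55.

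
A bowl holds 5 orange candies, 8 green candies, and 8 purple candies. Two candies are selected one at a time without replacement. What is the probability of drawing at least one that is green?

P(no green) = 13/21 × 12/20 = 156/420 = 13/35.
P(at least one) = 1 − 13/35 = 22/35.

22/35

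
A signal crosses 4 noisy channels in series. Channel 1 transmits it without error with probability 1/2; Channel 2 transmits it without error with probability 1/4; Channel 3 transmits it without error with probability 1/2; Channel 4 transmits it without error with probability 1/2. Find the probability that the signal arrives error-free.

Multiplying along the chain,
P = 1/2 × 1/4 × 1/2 × 1/2 = 1/32.

1/32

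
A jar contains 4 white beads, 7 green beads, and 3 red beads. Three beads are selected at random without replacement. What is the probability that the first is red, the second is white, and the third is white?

Multiply the probability of each draw given the previous ones:
P = 3/14 × 4/13 × 3/12 = 36/2184 = 3/182.

3/182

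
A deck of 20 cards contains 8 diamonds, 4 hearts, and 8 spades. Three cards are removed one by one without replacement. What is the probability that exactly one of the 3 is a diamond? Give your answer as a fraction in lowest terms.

One ordering (a diamond drawn first) has probability 8/20 × 12/19 × 11/18 = 1056/6840 = 44/285.
There are C(3,1) = 3 such orderings, each equally likely, so P = 3 × 44/285 = 44/95.

44/95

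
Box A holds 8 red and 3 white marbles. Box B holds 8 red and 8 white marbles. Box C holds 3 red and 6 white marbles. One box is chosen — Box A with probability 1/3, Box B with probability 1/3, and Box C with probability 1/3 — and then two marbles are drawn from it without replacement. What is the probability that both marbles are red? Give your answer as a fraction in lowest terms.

109/396

From Box A: P(both red) = (8/11)(7/10) = 28/55.
From Box B: P(both red) = (8/16)(7/15) = 7/30.
From Box C: P(both red) = (3/9)(2/8) = 1/12.
Total probability = (1/3)(28/55) + (1/3)(7/30) + (1/3)(1/12) = 109/396.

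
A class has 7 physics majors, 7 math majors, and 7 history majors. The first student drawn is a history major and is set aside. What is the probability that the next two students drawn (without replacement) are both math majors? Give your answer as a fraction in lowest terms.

21/190

With the first student removed, 7 math majors remain out of 20.
P = 7/20 × 6/19 = 42/380 = 21/190.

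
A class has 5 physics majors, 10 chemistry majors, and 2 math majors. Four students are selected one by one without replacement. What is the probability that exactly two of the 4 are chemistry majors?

One ordering (chemistry majors drawn first) has probability 10/17 × 9/16 × 7/15 × 6/14 = 3780/57120 = 9/136.
There are C(4,2) = 6 such orderings, each equally likely, so P = 6 × 9/136 = 27/68.

27/68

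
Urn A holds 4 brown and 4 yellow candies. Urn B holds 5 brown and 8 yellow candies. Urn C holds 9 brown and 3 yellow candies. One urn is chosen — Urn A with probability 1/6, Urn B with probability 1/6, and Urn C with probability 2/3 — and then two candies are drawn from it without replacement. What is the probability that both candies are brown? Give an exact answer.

15161/36036

From Urn A: P(both brown) = (4/8)(3/7) = 3/14.
From Urn B: P(both brown) = (5/13)(4/12) = 5/39.
From Urn C: P(both brown) = (9/12)(8/11) = 6/11.
Total probability = (1/6)(3/14) + (1/6)(5/39) + (2/3)(6/11) = 15161/36036.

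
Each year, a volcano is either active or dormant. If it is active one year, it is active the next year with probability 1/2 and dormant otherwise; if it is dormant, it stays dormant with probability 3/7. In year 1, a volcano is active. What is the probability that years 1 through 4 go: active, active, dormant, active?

1/7

Year 1 is given. For each transition, use the conditional probability from the current state:
P(active | active) = 1/2; P(dormant | active) = 1/2; P(active | dormant) = 4/7.
P = 1/2 × 1/2 × 4/7 = 4/28 = 1/7.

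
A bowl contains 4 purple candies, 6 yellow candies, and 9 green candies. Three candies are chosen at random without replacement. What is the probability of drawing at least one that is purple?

514/969

P(no purple) = 15/19 × 14/18 × 13/17 = 2730/5814 = 455/969.
P(at least one) = 1 − 455/969 = 514/969.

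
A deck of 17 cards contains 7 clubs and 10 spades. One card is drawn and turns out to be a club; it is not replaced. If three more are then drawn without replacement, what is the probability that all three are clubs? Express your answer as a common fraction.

After the first draw, 6 of the remaining 16 cards are clubs.
P = 6/16 × 5/15 × 4/14 = 120/3360 = 1/28.

1/28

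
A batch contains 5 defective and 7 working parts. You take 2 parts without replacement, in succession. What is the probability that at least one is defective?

15/22

P(no defective) = 7/12 × 6/11 = 42/132 = 7/22.
P(at least one) = 1 − 7/22 = 15/22.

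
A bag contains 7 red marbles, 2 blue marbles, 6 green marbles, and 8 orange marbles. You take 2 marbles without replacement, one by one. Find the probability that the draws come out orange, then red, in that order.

Each draw changes the counts, so multiply the conditional probabilities along the sequence:
P = 8/23 × 7/22 = 56/506 = 28/253.

28/253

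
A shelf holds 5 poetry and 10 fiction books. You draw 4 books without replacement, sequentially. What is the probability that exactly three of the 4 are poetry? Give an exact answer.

20/273

One ordering (poetry drawn first) has probability 5/15 × 4/14 × 3/13 × 10/12 = 600/32760 = 5/273.
There are C(4,3) = 4 such orderings, each equally likely, so P = 4 × 5/273 = 20/273.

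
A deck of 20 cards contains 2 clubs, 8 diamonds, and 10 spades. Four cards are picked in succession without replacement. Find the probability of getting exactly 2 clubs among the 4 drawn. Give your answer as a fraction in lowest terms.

One ordering (clubs drawn first) has probability 2/20 × 1/19 × 18/18 × 17/17 = 612/116280 = 1/190.
There are C(4,2) = 6 such orderings, each equally likely, so P = 6 × 1/190 = 3/95.

3/95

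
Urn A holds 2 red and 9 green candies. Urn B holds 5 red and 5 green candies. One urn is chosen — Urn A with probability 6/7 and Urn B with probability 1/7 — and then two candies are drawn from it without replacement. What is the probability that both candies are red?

From Urn A: P(both red) = (2/11)(1/10) = 1/55.
From Urn B: P(both red) = (5/10)(4/9) = 2/9.
Total probability = (6/7)(1/55) + (1/7)(2/9) = 164/3465.

164/3465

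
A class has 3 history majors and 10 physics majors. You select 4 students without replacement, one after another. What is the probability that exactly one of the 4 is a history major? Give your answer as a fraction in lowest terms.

One ordering (a history major drawn first) has probability 3/13 × 10/12 × 9/11 × 8/10 = 2160/17160 = 18/143.
There are C(4,1) = 4 such orderings, each equally likely, so P = 4 × 18/143 = 72/143.

72/143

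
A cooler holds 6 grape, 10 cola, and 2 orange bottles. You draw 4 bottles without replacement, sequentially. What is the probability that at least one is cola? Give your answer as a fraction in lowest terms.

299/306

P(no cola) = 8/18 × 7/17 × 6/16 × 5/15 = 1680/73440 = 7/306.
P(at least one) = 1 − 7/306 = 299/306.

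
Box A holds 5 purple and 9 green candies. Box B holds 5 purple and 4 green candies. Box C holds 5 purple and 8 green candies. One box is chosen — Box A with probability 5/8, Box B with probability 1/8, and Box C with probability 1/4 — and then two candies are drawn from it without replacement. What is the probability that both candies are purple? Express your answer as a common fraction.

From Box A: P(both purple) = (5/14)(4/13) = 10/91.
From Box B: P(both purple) = (5/9)(4/8) = 5/18.
From Box C: P(both purple) = (5/13)(4/12) = 5/39.
Total probability = (5/8)(10/91) + (1/8)(5/18) + (1/4)(5/39) = 1775/13104.

1775/13104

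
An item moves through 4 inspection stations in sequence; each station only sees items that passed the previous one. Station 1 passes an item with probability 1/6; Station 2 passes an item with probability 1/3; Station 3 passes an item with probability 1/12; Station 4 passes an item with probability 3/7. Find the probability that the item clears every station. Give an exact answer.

1/504

Each stage is reached only if all earlier stages succeed, so
P = 1/6 × 1/3 × 1/12 × 3/7 = 3/1512 = 1/504.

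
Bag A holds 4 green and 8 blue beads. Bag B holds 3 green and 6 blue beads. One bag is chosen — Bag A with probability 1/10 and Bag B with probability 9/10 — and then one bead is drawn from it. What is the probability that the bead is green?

From Bag A: P(green) = 4/12.
From Bag B: P(green) = 3/9.
Total probability = (1/10)(4/12) + (9/10)(3/9) = 1/3.

1/3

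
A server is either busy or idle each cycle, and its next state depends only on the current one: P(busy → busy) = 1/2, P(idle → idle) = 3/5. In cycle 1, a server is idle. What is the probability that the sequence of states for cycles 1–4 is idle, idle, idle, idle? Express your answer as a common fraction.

27/125

Cycle 1 is given. For each transition, use the conditional probability from the current state:
P(idle | idle) = 3/5; P(idle | idle) = 3/5; P(idle | idle) = 3/5.
P = 3/5 × 3/5 × 3/5 = 27/125.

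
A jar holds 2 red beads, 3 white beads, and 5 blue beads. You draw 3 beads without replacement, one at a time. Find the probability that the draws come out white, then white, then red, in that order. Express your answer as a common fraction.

1/60

Multiply the probability of each draw given the previous ones:
P = 3/10 × 2/9 × 2/8 = 12/720 = 1/60.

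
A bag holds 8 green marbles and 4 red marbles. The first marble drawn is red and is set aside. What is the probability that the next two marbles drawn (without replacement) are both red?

With the first marble removed, 3 red remain out of 11.
P = 3/11 × 2/10 = 6/110 = 3/55.

3/55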